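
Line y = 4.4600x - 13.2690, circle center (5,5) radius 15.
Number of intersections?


Substitute y = 4.4600x - 13.2690: (x-5)^2 + (4.4600x- 13.2690-5)^2 = 225
Expand to Ax^2 + Bx + C = 0, where b-k = -18.269
A = 1+m^2 = 20.8916
B = 2(m(b-k) - h) = 2(4.4600*(-18.269) - 5) = -172.95948
C = h^2 + (b-k)^2 - r^2 = 25 + 333.756361 - 225 = 133.756361
disc = B^2-4AC = 29914.9817 - 11177.5376 = 18737.4441
disc > 0

2 intersection points


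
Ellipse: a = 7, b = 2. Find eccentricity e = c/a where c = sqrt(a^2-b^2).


c = sqrt(49-4) = sqrt(45) = 6.7082
e = c/a = sqrt(45)/7 = 0.9583

e = 0.9583


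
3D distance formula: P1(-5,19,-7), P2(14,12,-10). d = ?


dx=19, dy=-7, dz=-3
d = sqrt(361+49+9) = sqrt(419) = 20.4695

20.4695


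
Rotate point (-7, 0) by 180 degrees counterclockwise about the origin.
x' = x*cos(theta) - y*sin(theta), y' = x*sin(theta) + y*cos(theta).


cos(180) = -1, sin(180) = 0
x' = -7*(-1) - 0*0 = 7
y' = -7*0 + 0*(-1) = 0

(7, 0)


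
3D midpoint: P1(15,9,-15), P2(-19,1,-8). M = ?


Mx = (15- 19)/2 = -2.0000
My = (9+1)/2 = 5.0000
Mz = (-15- 8)/2 = -11.5000

M = (-2.0000, 5.0000, -11.5000)


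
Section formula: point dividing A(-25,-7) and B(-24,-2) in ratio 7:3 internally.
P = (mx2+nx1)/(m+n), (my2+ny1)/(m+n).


Px = (7*(-24) + 3*(-25))/10 = -243/10 = -24.3000
Py = (7*(-2) + 3*(-7))/10 = -35/10 = -3.5000

P = (-24.3000, -3.5000)


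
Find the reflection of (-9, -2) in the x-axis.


Reflection rule for x-axis: (x, -y)
(-9, -2) -> (-9, 2)

(-9, 2)


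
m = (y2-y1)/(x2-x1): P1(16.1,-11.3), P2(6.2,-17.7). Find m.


dy = -17.7 + 11.3 = -6.4
dx = 6.2 - 16.1 = -9.9
m = -6.4/(-9.9) = 0.6465

m = 0.6465


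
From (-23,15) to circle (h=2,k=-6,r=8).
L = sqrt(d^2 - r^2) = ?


d = sqrt((-23-2)^2 + (15+ 6)^2) = sqrt(625+441) = 32.6497
L = sqrt(1066.0000 - 64) = sqrt(1002.0000) = 31.6544

31.6544


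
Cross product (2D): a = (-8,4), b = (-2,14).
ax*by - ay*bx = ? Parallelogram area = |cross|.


cross = -8*14 - 4*(-2) = -112 + 8 = -104
Parallelogram area = |-104| = 104

cross = -104, parallelogram area = 104


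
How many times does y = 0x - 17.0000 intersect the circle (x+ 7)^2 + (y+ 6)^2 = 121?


Substitute y = 0x - 17.0000: (x+ 7)^2 + (0x- 17.0000+ 6)^2 = 121
Expand to Ax^2 + Bx + C = 0, where b-k = -11
A = 1+m^2 = 1
B = 2(m(b-k) - h) = 2(0*(-11) + 7) = 14
C = h^2 + (b-k)^2 - r^2 = 49 + 121 - 121 = 49
disc = B^2-4AC = 196.0000 - 196.0000 = 0
disc = 0

1 intersection point (tangent)


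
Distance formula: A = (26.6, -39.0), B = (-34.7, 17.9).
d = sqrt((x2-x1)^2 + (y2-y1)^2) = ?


dx = -34.7 - 26.6 = -61.3
dy = 17.9 + 39.0 = 56.9
d = sqrt(3757.69 + 3237.61) = sqrt(6995.3) = 83.6379

83.6379


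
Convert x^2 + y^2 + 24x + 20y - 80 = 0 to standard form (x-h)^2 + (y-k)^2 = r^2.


h = -D/2 = -24/2 = -12
k = -E/2 = -20/2 = -10
r^2 = h^2 + k^2 - F = 144 + 100 + 80 = 324
r = 18

Center (-12, -10), radius = 18


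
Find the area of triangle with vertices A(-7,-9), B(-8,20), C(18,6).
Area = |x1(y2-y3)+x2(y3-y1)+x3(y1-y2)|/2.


-7*(20-6) = -98
-8*(6+ 9) = -120
18*(-9-20) = -522
sum = -740
Area = |-740|/2 = 370.0000

370.0000 sq units


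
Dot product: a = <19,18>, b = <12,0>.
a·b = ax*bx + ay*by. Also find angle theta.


a·b = 19*12 + 18*0 = 228 + 0 = 228
|a| = sqrt(361+324) = 26.1725
|b| = sqrt(144+0) = 12.0000
cos(theta) = 228/(sqrt(685)*sqrt(144)) = 228/sqrt(98640) = 0.725953
theta = arccos(228/sqrt(98640)) = 43.4518 degrees

a·b = 228, theta = 43.4518 deg


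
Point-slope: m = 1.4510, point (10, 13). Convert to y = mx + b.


y - 13 = 1.4510(x - 10)
y = 1.4510x + 13 - 1.4510*10
y = 1.4510x - 1.5100

y = 1.4510x - 1.5100


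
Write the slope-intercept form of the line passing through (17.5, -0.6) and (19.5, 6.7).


m = (7.3)/(2.0) = 3.6500
b = y1 - m*x1 = -0.6 - (7.3*17.5)/(2.0) = -0.6 - 63.8750 = -64.4750

y = 3.6500x - 64.4750


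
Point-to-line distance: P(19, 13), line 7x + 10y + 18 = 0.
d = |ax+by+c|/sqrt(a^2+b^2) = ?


|7*19 + 10*13 + 18| = |281| = 281
sqrt(49 + 100) = sqrt(149) = 12.2066
d = 281/sqrt(149) = 23.0204

23.0204


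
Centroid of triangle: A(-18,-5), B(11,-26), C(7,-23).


Gx = (-18+11+7)/3 = 0/3 = 0
Gy = (-5- 26- 23)/3 = -54/3 = -18.0000

G = (0, -18.0000)


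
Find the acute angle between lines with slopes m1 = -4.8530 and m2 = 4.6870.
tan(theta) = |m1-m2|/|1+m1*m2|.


m1-m2 = -9.54
1+m1*m2 = -21.746011
tan(theta) = |-9.54/(-21.746011)| = 0.438701
theta = arctan(|-9.54/(-21.746011)|) = 23.6871 degrees (acute angle)

23.6871 degrees


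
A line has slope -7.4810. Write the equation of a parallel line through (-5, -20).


Parallel lines have equal slopes.
m2 = -7.4810
b2 = -20 + 7.4810*(-5) = -57.4050

y = -7.4810x - 57.4050


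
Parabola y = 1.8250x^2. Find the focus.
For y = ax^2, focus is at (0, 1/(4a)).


a = 1.8250
4a = 7.3000
focus = (0, 1/7.3000) = (0, 0.1370)

Focus = (0, 0.1370)


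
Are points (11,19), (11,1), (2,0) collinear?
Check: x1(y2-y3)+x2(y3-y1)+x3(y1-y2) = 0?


11*(1-0) + 11*(0-19) + 2*(19-1)
= 11 - 209 + 36 = -162

No, not collinear (determinant = -162)


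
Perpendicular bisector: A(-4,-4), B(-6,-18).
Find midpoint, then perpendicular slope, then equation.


Midpoint = (-5, -11)
Slope of AB = dy/dx = -14/(-2) = 7.0000
Perp slope = -dx/dy = -2/14 = -0.1429
b = My - (perp slope)*Mx = -11 + (-2*(-5))/(-14) = -11 - 0.7143 = -11.7143

y = -0.1429x - 11.7143


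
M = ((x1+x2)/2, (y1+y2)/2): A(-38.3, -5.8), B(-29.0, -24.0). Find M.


Mx = (-38.3 - 29.0)/2 = -67.3/2 = -33.6500
My = (-5.8 - 24.0)/2 = -29.8/2 = -14.9000

(-33.6500, -14.9000)


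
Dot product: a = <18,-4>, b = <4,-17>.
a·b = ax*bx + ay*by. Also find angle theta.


a·b = 18*4 - 4*(-17) = 72 + 68 = 140
|a| = sqrt(324+16) = 18.4391
|b| = sqrt(16+289) = 17.4642
cos(theta) = 140/(sqrt(340)*sqrt(305)) = 140/sqrt(103700) = 0.434749
theta = arccos(140/sqrt(103700)) = 64.2307 degrees

a·b = 140, theta = 64.2307 deg


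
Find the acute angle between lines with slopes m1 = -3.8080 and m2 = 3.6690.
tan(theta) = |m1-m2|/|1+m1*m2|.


m1-m2 = -7.477
1+m1*m2 = -12.971552
tan(theta) = |-7.477/(-12.971552)| = 0.576415
theta = arctan(|-7.477/(-12.971552)|) = 29.9598 degrees (acute angle)

29.9598 degrees


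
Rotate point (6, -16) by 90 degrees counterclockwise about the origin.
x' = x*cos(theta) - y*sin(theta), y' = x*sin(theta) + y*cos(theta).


cos(90) = 0, sin(90) = 1
x' = 6*0 + 16*1 = 16
y' = 6*1 - 16*0 = 6

(16, 6)


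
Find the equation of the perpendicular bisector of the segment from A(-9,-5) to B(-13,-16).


Midpoint = (-11, -10.5)
Slope of AB = dy/dx = -11/(-4) = 2.7500
Perp slope = -dx/dy = -4/11 = -0.3636
b = My - (perp slope)*Mx = -10.5 + (-4*(-11))/(-11) = -10.5 - 4.0000 = -14.5000

y = -0.3636x - 14.5000


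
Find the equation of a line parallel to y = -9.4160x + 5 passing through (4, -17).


Parallel lines have equal slopes.
m2 = -9.4160
b2 = -17 + 9.4160*4 = 20.6640

y = -9.4160x + 20.6640


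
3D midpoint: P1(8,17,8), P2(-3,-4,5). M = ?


Mx = (8- 3)/2 = 2.5000
My = (17- 4)/2 = 6.5000
Mz = (8+5)/2 = 6.5000

M = (2.5000, 6.5000, 6.5000)


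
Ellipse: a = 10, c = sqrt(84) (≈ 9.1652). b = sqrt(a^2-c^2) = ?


b^2 = 10^2 - (sqrt(84))^2 = 100 - 84 = 16
b = sqrt(16) = 4

b = 4


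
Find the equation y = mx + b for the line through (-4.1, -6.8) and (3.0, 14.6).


m = (21.4)/(7.1) = 3.0141
b = y1 - m*x1 = -6.8 - (21.4*(-4.1))/(7.1) = -6.8 + 12.3577 = 5.5577

y = 3.0141x + 5.5577


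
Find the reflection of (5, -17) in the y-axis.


Reflection rule for y-axis: (-x, y)
(5, -17) -> (-5, -17)

(-5, -17)


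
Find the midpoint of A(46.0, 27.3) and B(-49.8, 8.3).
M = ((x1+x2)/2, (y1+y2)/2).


Mx = (46.0 - 49.8)/2 = -3.8/2 = -1.9000
My = (27.3 + 8.3)/2 = 35.6/2 = 17.8000

(-1.9000, 17.8000)


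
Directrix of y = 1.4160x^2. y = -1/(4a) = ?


a = 1.4160
1/(4a) = 0.1766
directrix: y = -0.1766 = -0.1766

y = -0.1766


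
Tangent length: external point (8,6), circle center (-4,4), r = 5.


d = sqrt((8+ 4)^2 + (6-4)^2) = sqrt(144+4) = 12.1655
L = sqrt(148.0000 - 25) = sqrt(123.0000) = 11.0905

11.0905


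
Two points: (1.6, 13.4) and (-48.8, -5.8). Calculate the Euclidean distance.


dx = -48.8 - 1.6 = -50.4
dy = -5.8 - 13.4 = -19.2
d = sqrt(2540.16 + 368.64) = sqrt(2908.8) = 53.9333

53.9333


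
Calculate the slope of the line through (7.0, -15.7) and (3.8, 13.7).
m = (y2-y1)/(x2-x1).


dy = 13.7 + 15.7 = 29.4
dx = 3.8 - 7.0 = -3.2
m = 29.4/(-3.2) = -9.1875

m = -9.1875


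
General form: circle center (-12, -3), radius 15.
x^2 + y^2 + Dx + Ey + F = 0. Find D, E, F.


(x+ 12)^2 + (y+ 3)^2 = 15^2
D = -2h = 24, E = -2k = 6
F = h^2+k^2-r^2 = 144+9-225 = -72

D = 24, E = 6, F = -72


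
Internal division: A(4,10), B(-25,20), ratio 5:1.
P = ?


Px = (5*(-25) + 1*4)/6 = -121/6 = -20.1667
Py = (5*20 + 1*10)/6 = 110/6 = 18.3333

P = (-20.1667, 18.3333)


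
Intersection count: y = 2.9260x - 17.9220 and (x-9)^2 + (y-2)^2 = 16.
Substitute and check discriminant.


Substitute y = 2.9260x - 17.9220: (x-9)^2 + (2.9260x- 17.9220-2)^2 = 16
Expand to Ax^2 + Bx + C = 0, where b-k = -19.922
A = 1+m^2 = 9.561476
B = 2(m(b-k) - h) = 2(2.9260*(-19.922) - 9) = -134.583544
C = h^2 + (b-k)^2 - r^2 = 81 + 396.886084 - 16 = 461.886084
disc = B^2-4AC = 18112.7303 - 17665.2508 = 447.4795
disc > 0

2 intersection points


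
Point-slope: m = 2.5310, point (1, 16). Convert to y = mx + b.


y - 16 = 2.5310(x - 1)
y = 2.5310x + 16 - 2.5310*1
y = 2.5310x + 13.4690

y = 2.5310x + 13.4690


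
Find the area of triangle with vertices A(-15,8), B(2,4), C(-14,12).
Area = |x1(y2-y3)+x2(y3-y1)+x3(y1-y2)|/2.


-15*(4-12) = 120
2*(12-8) = 8
-14*(8-4) = -56
sum = 72
Area = |72|/2 = 36.0000

36.0000 sq units


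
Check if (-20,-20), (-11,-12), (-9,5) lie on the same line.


-20*(-12-5) - 11*(5+ 20) - 9*(-20+ 12)
= 340 - 275 + 72 = 137

No, not collinear (determinant = 137)


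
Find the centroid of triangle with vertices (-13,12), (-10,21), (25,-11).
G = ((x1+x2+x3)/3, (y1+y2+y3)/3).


Gx = (-13- 10+25)/3 = 2/3 = 0.6667
Gy = (12+21- 11)/3 = 22/3 = 7.3333

G = (0.6667, 7.3333)


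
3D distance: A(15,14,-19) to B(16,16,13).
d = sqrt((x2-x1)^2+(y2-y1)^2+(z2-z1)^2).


dx=1, dy=2, dz=32
d = sqrt(1+4+1024) = sqrt(1029) = 32.0780

32.0780


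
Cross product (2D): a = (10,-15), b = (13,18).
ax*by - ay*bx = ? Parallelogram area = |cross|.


cross = 10*18 + 15*13 = 180 + 195 = 375
Parallelogram area = |375| = 375

cross = 375, parallelogram area = 375


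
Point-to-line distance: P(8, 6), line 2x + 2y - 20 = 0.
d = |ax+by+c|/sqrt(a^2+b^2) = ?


|2*8 + 2*6 - 20| = |8| = 8
sqrt(4 + 4) = sqrt(8) = 2.8284
d = 8/sqrt(8) = 2.8284

2.8284


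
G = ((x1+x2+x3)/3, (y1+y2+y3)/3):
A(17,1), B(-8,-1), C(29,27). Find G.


Gx = (17- 8+29)/3 = 38/3 = 12.6667
Gy = (1- 1+27)/3 = 27/3 = 9.0000

G = (12.6667, 9.0000)


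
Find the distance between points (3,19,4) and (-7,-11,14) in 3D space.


dx=-10, dy=-30, dz=10
d = sqrt(100+900+100) = sqrt(1100) = 33.1662

33.1662


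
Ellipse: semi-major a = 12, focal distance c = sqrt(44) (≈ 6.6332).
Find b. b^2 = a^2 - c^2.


b^2 = 12^2 - (sqrt(44))^2 = 144 - 44 = 100
b = sqrt(100) = 10

b = 10


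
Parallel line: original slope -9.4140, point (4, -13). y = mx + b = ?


Parallel lines have equal slopes.
m2 = -9.4140
b2 = -13 + 9.4140*4 = 24.6560

y = -9.4140x + 24.6560


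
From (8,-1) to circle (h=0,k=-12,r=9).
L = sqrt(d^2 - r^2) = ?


d = sqrt((8-0)^2 + (-1+ 12)^2) = sqrt(64+121) = 13.6015
L = sqrt(185.0000 - 81) = sqrt(104.0000) = 10.1980

10.1980


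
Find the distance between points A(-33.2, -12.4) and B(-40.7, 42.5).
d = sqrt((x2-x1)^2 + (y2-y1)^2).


dx = -40.7 + 33.2 = -7.5
dy = 42.5 + 12.4 = 54.9
d = sqrt(56.25 + 3014.01) = sqrt(3070.26) = 55.4099

55.4099


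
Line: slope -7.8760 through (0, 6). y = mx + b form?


y - 6 = -7.8760(x - 0)
y = -7.8760x + 6 + 7.8760*0
y = -7.8760x + 6.0000

y = -7.8760x + 6.0000


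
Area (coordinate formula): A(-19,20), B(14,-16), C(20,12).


-19*(-16-12) = 532
14*(12-20) = -112
20*(20+ 16) = 720
sum = 1140
Area = |1140|/2 = 570.0000

570.0000 sq units


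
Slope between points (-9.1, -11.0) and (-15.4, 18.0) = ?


dy = 18.0 + 11.0 = 29.0
dx = -15.4 + 9.1 = -6.3
m = 29.0/(-6.3) = -4.6032

m = -4.6032


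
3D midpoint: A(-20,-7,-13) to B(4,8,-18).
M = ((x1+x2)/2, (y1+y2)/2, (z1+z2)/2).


Mx = (-20+4)/2 = -8.0000
My = (-7+8)/2 = 0.5000
Mz = (-13- 18)/2 = -15.5000

M = (-8.0000, 0.5000, -15.5000)


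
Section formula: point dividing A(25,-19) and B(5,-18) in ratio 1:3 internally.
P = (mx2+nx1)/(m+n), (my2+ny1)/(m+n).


Px = (1*5 + 3*25)/4 = 80/4 = 20.0000
Py = (1*(-18) + 3*(-19))/4 = -75/4 = -18.7500

P = (20.0000, -18.7500)


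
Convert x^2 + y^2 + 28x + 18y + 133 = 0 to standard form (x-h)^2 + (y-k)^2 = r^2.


h = -D/2 = -28/2 = -14
k = -E/2 = -18/2 = -9
r^2 = h^2 + k^2 - F = 196 + 81 - 133 = 144
r = 12

Center (-14, -9), radius = 12


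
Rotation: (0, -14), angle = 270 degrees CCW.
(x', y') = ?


cos(270) = 0, sin(270) = -1
x' = 0*0 + 14*(-1) = -14
y' = 0*(-1) - 14*0 = 0

(-14, 0)


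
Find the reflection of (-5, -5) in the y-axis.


Reflection rule for y-axis: (-x, y)
(-5, -5) -> (5, -5)

(5, -5)


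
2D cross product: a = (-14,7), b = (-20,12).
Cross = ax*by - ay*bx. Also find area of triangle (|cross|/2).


cross = -14*12 - 7*(-20) = -168 + 140 = -28
Triangle area = |-28|/2 = 28/2 = 14.0000

cross = -28, triangle area = 14.0000


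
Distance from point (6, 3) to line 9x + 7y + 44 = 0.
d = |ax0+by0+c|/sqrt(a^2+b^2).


|9*6 + 7*3 + 44| = |119| = 119
sqrt(81 + 49) = sqrt(130) = 11.4018
d = 119/sqrt(130) = 10.4370

10.4370


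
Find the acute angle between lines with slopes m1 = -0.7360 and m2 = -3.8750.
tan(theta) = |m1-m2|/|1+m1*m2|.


m1-m2 = 3.139
1+m1*m2 = 3.852
tan(theta) = |3.139/3.852| = 0.814901
theta = arctan(|3.139/3.852|) = 39.1766 degrees (acute angle)

39.1766 degrees


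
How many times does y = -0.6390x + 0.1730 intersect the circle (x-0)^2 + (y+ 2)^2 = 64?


Substitute y = -0.6390x + 0.1730: (x-0)^2 + (-0.6390x+0.1730+ 2)^2 = 64
Expand to Ax^2 + Bx + C = 0, where b-k = 2.173
A = 1+m^2 = 1.408321
B = 2(m(b-k) - h) = 2(-0.6390*2.173 - 0) = -2.777094
C = h^2 + (b-k)^2 - r^2 = 0 + 4.721929 - 64 = -59.278071
disc = B^2-4AC = 7.7123 + 333.9302 = 341.6425
disc > 0

2 intersection points


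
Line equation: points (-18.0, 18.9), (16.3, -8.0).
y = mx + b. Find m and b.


m = (-26.9)/(34.3) = -0.7843
b = y1 - m*x1 = 18.9 - (-26.9*(-18.0))/(34.3) = 18.9 - 14.1166 = 4.7834

y = -0.7843x + 4.7834


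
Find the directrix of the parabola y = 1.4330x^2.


a = 1.4330
1/(4a) = 0.1745
directrix: y = -0.1745 = -0.1745

y = -0.1745


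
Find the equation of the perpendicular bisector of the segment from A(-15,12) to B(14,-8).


Midpoint = (-0.5, 2)
Slope of AB = dy/dx = -20/29 = -0.6897
Perp slope = -dx/dy = 29/20 = 1.4500
b = My - (perp slope)*Mx = 2 + (29*(-0.5))/(-20) = 2 + 0.7250 = 2.7250

y = 1.4500x + 2.7250


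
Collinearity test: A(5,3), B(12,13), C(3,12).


5*(13-12) + 12*(12-3) + 3*(3-13)
= 5 + 108 - 30 = 83

No, not collinear (determinant = 83)


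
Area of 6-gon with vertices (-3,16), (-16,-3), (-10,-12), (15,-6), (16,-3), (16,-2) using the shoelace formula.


sum(xi*y_{i+1}) = -3*(-3) - 16*(-12) - 10*(-6) + 15*(-3) + 16*(-2) + 16*16 = 440
sum(yi*x_{i+1}) = 16*(-16) - 3*(-10) - 12*15 - 6*16 - 3*16 - 2*(-3) = -544
Area = |440 + 544|/2 = 984/2 = 492.0000

492.0000 sq units


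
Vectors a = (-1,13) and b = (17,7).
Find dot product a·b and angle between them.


a·b = -1*17 + 13*7 = -17 + 91 = 74
|a| = sqrt(1+169) = 13.0384
|b| = sqrt(289+49) = 18.3848
cos(theta) = 74/(sqrt(170)*sqrt(338)) = 74/sqrt(57460) = 0.308709
theta = arccos(74/sqrt(57460)) = 72.0186 degrees

a·b = 74, theta = 72.0186 deg


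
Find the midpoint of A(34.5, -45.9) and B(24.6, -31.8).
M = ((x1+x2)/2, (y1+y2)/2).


Mx = (34.5 + 24.6)/2 = 59.1/2 = 29.5500
My = (-45.9 - 31.8)/2 = -77.7/2 = -38.8500

(29.5500, -38.8500)


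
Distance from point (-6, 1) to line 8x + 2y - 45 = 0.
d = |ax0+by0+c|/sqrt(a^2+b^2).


|8*(-6) + 2*1 - 45| = |-91| = 91
sqrt(64 + 4) = sqrt(68) = 8.2462
d = 91/sqrt(68) = 11.0354

11.0354


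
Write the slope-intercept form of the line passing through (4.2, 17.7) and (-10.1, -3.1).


m = (-20.8)/(-14.3) = 1.4545
b = y1 - m*x1 = 17.7 - (-20.8*4.2)/(-14.3) = 17.7 - 6.1091 = 11.5909

y = 1.4545x + 11.5909


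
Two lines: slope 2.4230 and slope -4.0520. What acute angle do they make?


m1-m2 = 6.475
1+m1*m2 = -8.817996
tan(theta) = |6.475/(-8.817996)| = 0.734294
theta = arctan(|6.475/(-8.817996)|) = 36.2896 degrees (acute angle)

36.2896 degrees


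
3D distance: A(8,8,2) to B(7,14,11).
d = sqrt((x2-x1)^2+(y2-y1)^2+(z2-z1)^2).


dx=-1, dy=6, dz=9
d = sqrt(1+36+81) = sqrt(118) = 10.8628

10.8628


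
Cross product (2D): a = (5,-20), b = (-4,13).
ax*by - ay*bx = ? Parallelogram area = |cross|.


cross = 5*13 + 20*(-4) = 65 - 80 = -15
Parallelogram area = |-15| = 15

cross = -15, parallelogram area = 15


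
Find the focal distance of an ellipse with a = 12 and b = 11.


c^2 = 12^2 - 11^2 = 144 - 121 = 23
c = sqrt(23) = 4.7958

c = 4.7958


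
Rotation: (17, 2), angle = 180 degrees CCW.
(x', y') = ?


cos(180) = -1, sin(180) = 0
x' = 17*(-1) - 2*0 = -17
y' = 17*0 + 2*(-1) = -2

(-17, -2)


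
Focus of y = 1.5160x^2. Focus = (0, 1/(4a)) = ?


a = 1.5160
4a = 6.0640
focus = (0, 1/6.0640) = (0, 0.1649)

Focus = (0, 0.1649)


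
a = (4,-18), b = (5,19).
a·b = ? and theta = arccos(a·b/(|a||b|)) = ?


a·b = 4*5 - 18*19 = 20 - 342 = -322
|a| = sqrt(16+324) = 18.4391
|b| = sqrt(25+361) = 19.6469
cos(theta) = -322/(sqrt(340)*sqrt(386)) = -322/sqrt(131240) = -0.888838
theta = arccos(-322/sqrt(131240)) = 152.7276 degrees

a·b = -322, theta = 152.7276 deg


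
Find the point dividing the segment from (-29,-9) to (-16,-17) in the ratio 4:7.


Px = (4*(-16) + 7*(-29))/11 = -267/11 = -24.2727
Py = (4*(-17) + 7*(-9))/11 = -131/11 = -11.9091

P = (-24.2727, -11.9091)


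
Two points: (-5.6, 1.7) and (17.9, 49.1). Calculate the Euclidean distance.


dx = 17.9 + 5.6 = 23.5
dy = 49.1 - 1.7 = 47.4
d = sqrt(552.25 + 2246.76) = sqrt(2799.01) = 52.9057

52.9057


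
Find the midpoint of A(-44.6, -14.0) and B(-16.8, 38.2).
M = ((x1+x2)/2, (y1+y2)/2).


Mx = (-44.6 - 16.8)/2 = -61.4/2 = -30.7000
My = (-14.0 + 38.2)/2 = 24.2/2 = 12.1000

(-30.7000, 12.1000)


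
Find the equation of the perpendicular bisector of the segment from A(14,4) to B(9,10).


Midpoint = (11.5, 7)
Slope of AB = dy/dx = 6/(-5) = -1.2000
Perp slope = -dx/dy = 5/6 = 0.8333
b = My - (perp slope)*Mx = 7 + (-5*11.5)/6 = 7 - 9.5833 = -2.5833

y = 0.8333x - 2.5833


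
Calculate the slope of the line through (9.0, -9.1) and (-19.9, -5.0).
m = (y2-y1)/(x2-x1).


dy = -5.0 + 9.1 = 4.1
dx = -19.9 - 9.0 = -28.9
m = 4.1/(-28.9) = -0.1419

m = -0.1419


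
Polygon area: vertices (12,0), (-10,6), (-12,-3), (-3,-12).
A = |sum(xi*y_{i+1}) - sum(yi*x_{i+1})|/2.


sum(xi*y_{i+1}) = 12*6 - 10*(-3) - 12*(-12) - 3*0 = 246
sum(yi*x_{i+1}) = 0*(-10) + 6*(-12) - 3*(-3) - 12*12 = -207
Area = |246 + 207|/2 = 453/2 = 226.5000

226.5000 sq units


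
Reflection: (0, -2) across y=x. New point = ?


Reflection rule for y=x: (y, x)
(0, -2) -> (-2, 0)

(-2, 0)


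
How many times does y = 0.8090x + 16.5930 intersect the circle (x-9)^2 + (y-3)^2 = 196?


Substitute y = 0.8090x + 16.5930: (x-9)^2 + (0.8090x+16.5930-3)^2 = 196
Expand to Ax^2 + Bx + C = 0, where b-k = 13.593
A = 1+m^2 = 1.654481
B = 2(m(b-k) - h) = 2(0.8090*13.593 - 9) = 3.993474
C = h^2 + (b-k)^2 - r^2 = 81 + 184.769649 - 196 = 69.769649
disc = B^2-4AC = 15.9478 - 461.7302 = -445.7824
disc < 0

0 intersection points


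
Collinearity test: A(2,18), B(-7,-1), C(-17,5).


2*(-1-5) - 7*(5-18) - 17*(18+ 1)
= -12 + 91 - 323 = -244

No, not collinear (determinant = -244)


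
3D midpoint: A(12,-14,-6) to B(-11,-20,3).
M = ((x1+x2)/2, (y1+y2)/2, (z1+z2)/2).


Mx = (12- 11)/2 = 0.5000
My = (-14- 20)/2 = -17.0000
Mz = (-6+3)/2 = -1.5000

M = (0.5000, -17.0000, -1.5000)


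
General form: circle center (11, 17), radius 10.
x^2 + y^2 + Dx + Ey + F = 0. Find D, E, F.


(x-11)^2 + (y-17)^2 = 10^2
D = -2h = -22, E = -2k = -34
F = h^2+k^2-r^2 = 121+289-100 = 310

D = -22, E = -34, F = 310


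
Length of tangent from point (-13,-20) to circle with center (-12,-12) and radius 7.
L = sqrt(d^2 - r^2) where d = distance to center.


d = sqrt((-13+ 12)^2 + (-20+ 12)^2) = sqrt(1+64) = 8.0623
L = sqrt(65.0000 - 49) = sqrt(16.0000) = 4.0000

4.0000


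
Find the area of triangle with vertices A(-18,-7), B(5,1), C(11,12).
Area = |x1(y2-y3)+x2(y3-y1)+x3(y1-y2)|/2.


-18*(1-12) = 198
5*(12+ 7) = 95
11*(-7-1) = -88
sum = 205
Area = |205|/2 = 102.5000

102.5000 sq units


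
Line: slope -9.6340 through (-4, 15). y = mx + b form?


y - 15 = -9.6340(x + 4)
y = -9.6340x + 15 + 9.6340*(-4)
y = -9.6340x - 23.5360

y = -9.6340x - 23.5360


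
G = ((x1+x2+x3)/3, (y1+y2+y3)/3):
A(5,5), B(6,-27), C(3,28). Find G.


Gx = (5+6+3)/3 = 14/3 = 4.6667
Gy = (5- 27+28)/3 = 6/3 = 2.0000

G = (4.6667, 2.0000)


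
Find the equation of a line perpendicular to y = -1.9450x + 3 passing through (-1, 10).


Perpendicular slope = -1/m1 = -1/(-1.9450) = 0.5141
b2 = y0 - m2*x0 = 10 - 1/(-1.9450) = 10 + 0.5141 = 10.5141

y = 0.5141x + 10.5141


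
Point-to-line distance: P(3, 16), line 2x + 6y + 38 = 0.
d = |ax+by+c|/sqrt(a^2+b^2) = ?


|2*3 + 6*16 + 38| = |140| = 140
sqrt(4 + 36) = sqrt(40) = 6.3246
d = 140/sqrt(40) = 22.1359

22.1359


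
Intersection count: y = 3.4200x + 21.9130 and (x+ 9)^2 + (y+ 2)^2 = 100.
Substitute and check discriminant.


Substitute y = 3.4200x + 21.9130: (x+ 9)^2 + (3.4200x+21.9130+ 2)^2 = 100
Expand to Ax^2 + Bx + C = 0, where b-k = 23.913
A = 1+m^2 = 12.6964
B = 2(m(b-k) - h) = 2(3.4200*23.913 + 9) = 181.56492
C = h^2 + (b-k)^2 - r^2 = 81 + 571.831569 - 100 = 552.831569
disc = B^2-4AC = 32965.8202 - 28075.8829 = 4889.9373
disc > 0

2 intersection points


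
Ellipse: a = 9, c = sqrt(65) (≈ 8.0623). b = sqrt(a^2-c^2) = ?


b^2 = 9^2 - (sqrt(65))^2 = 81 - 65 = 16
b = sqrt(16) = 4

b = 4


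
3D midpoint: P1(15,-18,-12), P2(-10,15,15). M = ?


Mx = (15- 10)/2 = 2.5000
My = (-18+15)/2 = -1.5000
Mz = (-12+15)/2 = 1.5000

M = (2.5000, -1.5000, 1.5000)


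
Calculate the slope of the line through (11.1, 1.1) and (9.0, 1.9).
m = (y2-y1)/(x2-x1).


dy = 1.9 - 1.1 = 0.8
dx = 9.0 - 11.1 = -2.1
m = 0.8/(-2.1) = -0.3810

m = -0.3810


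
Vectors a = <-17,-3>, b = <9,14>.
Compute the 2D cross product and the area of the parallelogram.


cross = -17*14 + 3*9 = -238 + 27 = -211
Parallelogram area = |-211| = 211

cross = -211, parallelogram area = 211


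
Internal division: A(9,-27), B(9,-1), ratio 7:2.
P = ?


Px = (7*9 + 2*9)/9 = 81/9 = 9.0000
Py = (7*(-1) + 2*(-27))/9 = -61/9 = -6.7778

P = (9.0000, -6.7778)


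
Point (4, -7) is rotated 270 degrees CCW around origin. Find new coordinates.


cos(270) = 0, sin(270) = -1
x' = 4*0 + 7*(-1) = -7
y' = 4*(-1) - 7*0 = -4

(-7, -4)


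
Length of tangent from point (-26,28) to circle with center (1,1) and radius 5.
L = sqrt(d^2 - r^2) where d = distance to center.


d = sqrt((-26-1)^2 + (28-1)^2) = sqrt(729+729) = 38.1838
L = sqrt(1458.0000 - 25) = sqrt(1433.0000) = 37.8550

37.8550


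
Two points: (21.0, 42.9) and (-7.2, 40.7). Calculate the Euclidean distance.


dx = -7.2 - 21.0 = -28.2
dy = 40.7 - 42.9 = -2.2
d = sqrt(795.24 + 4.84) = sqrt(800.08) = 28.2857

28.2857


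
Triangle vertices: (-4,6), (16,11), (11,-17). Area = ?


-4*(11+ 17) = -112
16*(-17-6) = -368
11*(6-11) = -55
sum = -535
Area = |-535|/2 = 267.5000

267.5000 sq units


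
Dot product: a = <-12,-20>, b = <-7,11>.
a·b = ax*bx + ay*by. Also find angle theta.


a·b = -12*(-7) - 20*11 = 84 - 220 = -136
|a| = sqrt(144+400) = 23.3238
|b| = sqrt(49+121) = 13.0384
cos(theta) = -136/(sqrt(544)*sqrt(170)) = -136/sqrt(92480) = -0.447214
theta = arccos(-136/sqrt(92480)) = 116.5651 degrees

a·b = -136, theta = 116.5651 deg


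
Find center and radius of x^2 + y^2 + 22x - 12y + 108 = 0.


h = -D/2 = -22/2 = -11
k = -E/2 = 12/2 = 6
r^2 = h^2 + k^2 - F = 121 + 36 - 108 = 49
r = 7

Center (-11, 6), radius = 7


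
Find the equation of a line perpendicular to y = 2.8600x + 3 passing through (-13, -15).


Perpendicular slope = -1/m1 = -1/2.8600 = -0.3497
b2 = y0 - m2*x0 = -15 - 13/2.8600 = -15 - 4.5455 = -19.5455

y = -0.3497x - 19.5455


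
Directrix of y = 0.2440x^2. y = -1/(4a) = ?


a = 0.2440
1/(4a) = 1.0246
directrix: y = -1.0246 = -1.0246

y = -1.0246


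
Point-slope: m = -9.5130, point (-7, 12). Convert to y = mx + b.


y - 12 = -9.5130(x + 7)
y = -9.5130x + 12 + 9.5130*(-7)
y = -9.5130x - 54.5910

y = -9.5130x - 54.5910


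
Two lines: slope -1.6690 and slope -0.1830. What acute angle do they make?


m1-m2 = -1.486
1+m1*m2 = 1.305427
tan(theta) = |-1.486/1.305427| = 1.138325
theta = arctan(|-1.486/1.305427|) = 48.7012 degrees (acute angle)

48.7012 degrees


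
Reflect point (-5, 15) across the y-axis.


Reflection rule for y-axis: (-x, y)
(-5, 15) -> (5, 15)

(5, 15)


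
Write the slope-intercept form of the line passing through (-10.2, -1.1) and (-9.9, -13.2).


m = (-12.1)/(0.3) = -40.3333
b = y1 - m*x1 = -1.1 - (-12.1*(-10.2))/(0.3) = -1.1 - 411.4000 = -412.5000

y = -40.3333x - 412.5000


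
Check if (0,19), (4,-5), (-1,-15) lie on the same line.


0*(-5+ 15) + 4*(-15-19) - 1*(19+ 5)
= 0 - 136 - 24 = -160

No, not collinear (determinant = -160)


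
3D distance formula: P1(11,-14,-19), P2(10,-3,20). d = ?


dx=-1, dy=11, dz=39
d = sqrt(1+121+1521) = sqrt(1643) = 40.5339

40.5339


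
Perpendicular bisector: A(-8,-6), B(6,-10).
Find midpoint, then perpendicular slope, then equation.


Midpoint = (-1, -8)
Slope of AB = dy/dx = -4/14 = -0.2857
Perp slope = -dx/dy = 14/4 = 3.5000
b = My - (perp slope)*Mx = -8 + (14*(-1))/(-4) = -8 + 3.5000 = -4.5000

y = 3.5000x - 4.5000


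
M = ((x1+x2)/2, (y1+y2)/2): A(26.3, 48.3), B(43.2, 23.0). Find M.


Mx = (26.3 + 43.2)/2 = 69.5/2 = 34.7500
My = (48.3 + 23.0)/2 = 71.3/2 = 35.6500

(34.7500, 35.6500)


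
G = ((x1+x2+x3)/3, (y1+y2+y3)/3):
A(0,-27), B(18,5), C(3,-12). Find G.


Gx = (0+18+3)/3 = 21/3 = 7.0000
Gy = (-27+5- 12)/3 = -34/3 = -11.3333

G = (7.0000, -11.3333)


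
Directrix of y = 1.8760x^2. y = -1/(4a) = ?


a = 1.8760
1/(4a) = 0.1333
directrix: y = -0.1333 = -0.1333

y = -0.1333


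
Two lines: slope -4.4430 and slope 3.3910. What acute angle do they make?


m1-m2 = -7.834
1+m1*m2 = -14.066213
tan(theta) = |-7.834/(-14.066213)| = 0.556937
theta = arctan(|-7.834/(-14.066213)|) = 29.1151 degrees (acute angle)

29.1151 degrees


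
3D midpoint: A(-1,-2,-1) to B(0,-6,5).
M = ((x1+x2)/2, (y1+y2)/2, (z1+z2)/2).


Mx = (-1+0)/2 = -0.5000
My = (-2- 6)/2 = -4.0000
Mz = (-1+5)/2 = 2.0000

M = (-0.5000, -4.0000, 2.0000)


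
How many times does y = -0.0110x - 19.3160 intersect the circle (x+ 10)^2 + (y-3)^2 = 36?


Substitute y = -0.0110x - 19.3160: (x+ 10)^2 + (-0.0110x- 19.3160-3)^2 = 36
Expand to Ax^2 + Bx + C = 0, where b-k = -22.316
A = 1+m^2 = 1.000121
B = 2(m(b-k) - h) = 2(-0.0110*(-22.316) + 10) = 20.490952
C = h^2 + (b-k)^2 - r^2 = 100 + 498.003856 - 36 = 562.003856
disc = B^2-4AC = 419.8791 - 2248.2874 = -1828.4083
disc < 0

0 intersection points


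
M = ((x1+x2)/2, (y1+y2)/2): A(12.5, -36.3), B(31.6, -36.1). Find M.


Mx = (12.5 + 31.6)/2 = 44.1/2 = 22.0500
My = (-36.3 - 36.1)/2 = -72.4/2 = -36.2000

(22.0500, -36.2000)


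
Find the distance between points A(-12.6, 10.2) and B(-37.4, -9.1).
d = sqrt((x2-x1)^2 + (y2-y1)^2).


dx = -37.4 + 12.6 = -24.8
dy = -9.1 - 10.2 = -19.3
d = sqrt(615.04 + 372.49) = sqrt(987.53) = 31.4250

31.4250


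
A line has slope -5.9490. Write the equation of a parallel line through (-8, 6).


Parallel lines have equal slopes.
m2 = -5.9490
b2 = 6 + 5.9490*(-8) = -41.5920

y = -5.9490x - 41.5920


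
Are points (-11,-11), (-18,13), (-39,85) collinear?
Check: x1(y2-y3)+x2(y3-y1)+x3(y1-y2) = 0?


-11*(13-85) - 18*(85+ 11) - 39*(-11-13)
= 792 - 1728 + 936 = 0

Yes, collinear (determinant = 0)


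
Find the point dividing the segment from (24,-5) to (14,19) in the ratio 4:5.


Px = (4*14 + 5*24)/9 = 176/9 = 19.5556
Py = (4*19 + 5*(-5))/9 = 51/9 = 5.6667

P = (19.5556, 5.6667)


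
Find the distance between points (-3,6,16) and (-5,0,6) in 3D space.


dx=-2, dy=-6, dz=-10
d = sqrt(4+36+100) = sqrt(140) = 11.8322

11.8322


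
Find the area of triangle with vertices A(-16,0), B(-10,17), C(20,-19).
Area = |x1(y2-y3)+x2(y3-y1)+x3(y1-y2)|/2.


-16*(17+ 19) = -576
-10*(-19-0) = 190
20*(0-17) = -340
sum = -726
Area = |-726|/2 = 363.0000

363.0000 sq units


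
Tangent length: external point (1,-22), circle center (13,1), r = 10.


d = sqrt((1-13)^2 + (-22-1)^2) = sqrt(144+529) = 25.9422
L = sqrt(673.0000 - 100) = sqrt(573.0000) = 23.9374

23.9374


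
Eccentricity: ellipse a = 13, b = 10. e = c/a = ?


c = sqrt(169-100) = sqrt(69) = 8.3066
e = c/a = sqrt(69)/13 = 0.6390

e = 0.6390


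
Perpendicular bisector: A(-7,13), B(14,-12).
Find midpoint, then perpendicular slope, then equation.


Midpoint = (3.5, 0.5)
Slope of AB = dy/dx = -25/21 = -1.1905
Perp slope = -dx/dy = 21/25 = 0.8400
b = My - (perp slope)*Mx = 0.5 + (21*3.5)/(-25) = 0.5 - 2.9400 = -2.4400

y = 0.8400x - 2.4400


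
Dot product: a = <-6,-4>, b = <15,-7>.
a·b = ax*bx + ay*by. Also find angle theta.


a·b = -6*15 - 4*(-7) = -90 + 28 = -62
|a| = sqrt(36+16) = 7.2111
|b| = sqrt(225+49) = 16.5529
cos(theta) = -62/(sqrt(52)*sqrt(274)) = -62/sqrt(14248) = -0.519415
theta = arccos(-62/sqrt(14248)) = 121.2930 degrees

a·b = -62, theta = 121.2930 deg


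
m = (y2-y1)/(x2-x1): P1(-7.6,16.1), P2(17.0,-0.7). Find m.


dy = -0.7 - 16.1 = -16.8
dx = 17.0 + 7.6 = 24.6
m = -16.8/24.6 = -0.6829

m = -0.6829


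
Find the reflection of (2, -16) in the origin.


Reflection rule for origin: (-x, -y)
(2, -16) -> (-2, 16)

(-2, 16)


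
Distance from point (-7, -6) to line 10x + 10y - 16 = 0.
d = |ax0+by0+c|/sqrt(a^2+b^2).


|10*(-7) + 10*(-6) - 16| = |-146| = 146
sqrt(100 + 100) = sqrt(200) = 14.1421
d = 146/sqrt(200) = 10.3238

10.3238


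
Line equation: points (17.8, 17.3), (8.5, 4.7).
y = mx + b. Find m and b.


m = (-12.6)/(-9.3) = 1.3548
b = y1 - m*x1 = 17.3 - (-12.6*17.8)/(-9.3) = 17.3 - 24.1161 = -6.8161

y = 1.3548x - 6.8161


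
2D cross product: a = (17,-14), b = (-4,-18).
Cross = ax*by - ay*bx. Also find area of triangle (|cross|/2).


cross = 17*(-18) + 14*(-4) = -306 - 56 = -362
Triangle area = |-362|/2 = 362/2 = 181.0000

cross = -362, triangle area = 181.0000


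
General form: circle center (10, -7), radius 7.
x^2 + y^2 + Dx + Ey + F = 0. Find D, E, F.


(x-10)^2 + (y+ 7)^2 = 7^2
D = -2h = -20, E = -2k = 14
F = h^2+k^2-r^2 = 100+49-49 = 100

D = -20, E = 14, F = 100


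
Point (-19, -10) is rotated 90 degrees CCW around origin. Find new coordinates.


cos(90) = 0, sin(90) = 1
x' = -19*0 + 10*1 = 10
y' = -19*1 - 10*0 = -19

(10, -19)


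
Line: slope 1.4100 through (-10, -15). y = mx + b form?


y + 15 = 1.4100(x + 10)
y = 1.4100x - 15 - 1.4100*(-10)
y = 1.4100x - 0.9000

y = 1.4100x - 0.9000


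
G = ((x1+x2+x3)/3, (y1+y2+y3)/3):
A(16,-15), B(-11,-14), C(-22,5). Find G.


Gx = (16- 11- 22)/3 = -17/3 = -5.6667
Gy = (-15- 14+5)/3 = -24/3 = -8.0000

G = (-5.6667, -8.0000)


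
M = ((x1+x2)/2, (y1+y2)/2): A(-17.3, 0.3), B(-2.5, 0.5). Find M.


Mx = (-17.3 - 2.5)/2 = -19.8/2 = -9.9000
My = (0.3 + 0.5)/2 = 0.8/2 = 0.4000

(-9.9000, 0.4000)


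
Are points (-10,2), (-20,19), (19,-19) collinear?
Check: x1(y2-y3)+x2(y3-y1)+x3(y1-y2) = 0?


-10*(19+ 19) - 20*(-19-2) + 19*(2-19)
= -380 + 420 - 323 = -283

No, not collinear (determinant = -283)


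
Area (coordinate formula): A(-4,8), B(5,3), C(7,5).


-4*(3-5) = 8
5*(5-8) = -15
7*(8-3) = 35
sum = 28
Area = |28|/2 = 14.0000

14.0000 sq units


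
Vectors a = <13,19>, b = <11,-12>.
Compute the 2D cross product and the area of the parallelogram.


cross = 13*(-12) - 19*11 = -156 - 209 = -365
Parallelogram area = |-365| = 365

cross = -365, parallelogram area = 365


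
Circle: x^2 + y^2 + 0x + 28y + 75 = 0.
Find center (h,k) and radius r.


h = -D/2 = 0/2 = 0
k = -E/2 = -28/2 = -14
r^2 = h^2 + k^2 - F = 0 + 196 - 75 = 121
r = 11

Center (0, -14), radius = 11


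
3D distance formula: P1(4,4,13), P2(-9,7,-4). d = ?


dx=-13, dy=3, dz=-17
d = sqrt(169+9+289) = sqrt(467) = 21.6102

21.6102


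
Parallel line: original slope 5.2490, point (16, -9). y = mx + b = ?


Parallel lines have equal slopes.
m2 = 5.2490
b2 = -9 - 5.2490*16 = -92.9840

y = 5.2490x - 92.9840


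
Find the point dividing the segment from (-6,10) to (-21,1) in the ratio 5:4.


Px = (5*(-21) + 4*(-6))/9 = -129/9 = -14.3333
Py = (5*1 + 4*10)/9 = 45/9 = 5.0000

P = (-14.3333, 5.0000)


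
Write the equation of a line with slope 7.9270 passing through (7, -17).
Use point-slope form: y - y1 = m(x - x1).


y + 17 = 7.9270(x - 7)
y = 7.9270x - 17 - 7.9270*7
y = 7.9270x - 72.4890

y = 7.9270x - 72.4890


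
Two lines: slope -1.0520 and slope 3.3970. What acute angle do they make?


m1-m2 = -4.449
1+m1*m2 = -2.573644
tan(theta) = |-4.449/(-2.573644)| = 1.728677
theta = arctan(|-4.449/(-2.573644)|) = 59.9516 degrees (acute angle)

59.9516 degrees


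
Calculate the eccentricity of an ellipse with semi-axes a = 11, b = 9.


c = sqrt(121-81) = sqrt(40) = 6.3246
e = c/a = sqrt(40)/11 = 0.5750

e = 0.5750


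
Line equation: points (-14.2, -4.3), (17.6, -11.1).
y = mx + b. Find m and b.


m = (-6.8)/(31.8) = -0.2138
b = y1 - m*x1 = -4.3 - (-6.8*(-14.2))/(31.8) = -4.3 - 3.0365 = -7.3365

y = -0.2138x - 7.3365


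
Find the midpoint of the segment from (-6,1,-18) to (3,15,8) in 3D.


Mx = (-6+3)/2 = -1.5000
My = (1+15)/2 = 8.0000
Mz = (-18+8)/2 = -5.0000

M = (-1.5000, 8.0000, -5.0000)


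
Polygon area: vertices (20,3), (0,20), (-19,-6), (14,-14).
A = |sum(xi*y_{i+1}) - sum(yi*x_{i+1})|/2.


sum(xi*y_{i+1}) = 20*20 + 0*(-6) - 19*(-14) + 14*3 = 708
sum(yi*x_{i+1}) = 3*0 + 20*(-19) - 6*14 - 14*20 = -744
Area = |708 + 744|/2 = 1452/2 = 726.0000

726.0000 sq units


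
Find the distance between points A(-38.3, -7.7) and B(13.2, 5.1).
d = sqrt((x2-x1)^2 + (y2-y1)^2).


dx = 13.2 + 38.3 = 51.5
dy = 5.1 + 7.7 = 12.8
d = sqrt(2652.25 + 163.84) = sqrt(2816.09) = 53.0668

53.0668


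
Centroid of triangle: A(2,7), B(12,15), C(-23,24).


Gx = (2+12- 23)/3 = -9/3 = -3.0000
Gy = (7+15+24)/3 = 46/3 = 15.3333

G = (-3.0000, 15.3333)


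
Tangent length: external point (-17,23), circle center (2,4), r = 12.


d = sqrt((-17-2)^2 + (23-4)^2) = sqrt(361+361) = 26.8701
L = sqrt(722.0000 - 144) = sqrt(578.0000) = 24.0416

24.0416


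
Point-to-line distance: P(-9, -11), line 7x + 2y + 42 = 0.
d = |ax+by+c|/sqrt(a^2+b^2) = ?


|7*(-9) + 2*(-11) + 42| = |-43| = 43
sqrt(49 + 4) = sqrt(53) = 7.2801
d = 43/sqrt(53) = 5.9065

5.9065


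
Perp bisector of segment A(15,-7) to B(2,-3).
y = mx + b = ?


Midpoint = (8.5, -5)
Slope of AB = dy/dx = 4/(-13) = -0.3077
Perp slope = -dx/dy = 13/4 = 3.2500
b = My - (perp slope)*Mx = -5 + (-13*8.5)/4 = -5 - 27.6250 = -32.6250

y = 3.2500x - 32.6250


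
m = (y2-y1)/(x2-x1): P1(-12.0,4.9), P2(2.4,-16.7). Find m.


dy = -16.7 - 4.9 = -21.6
dx = 2.4 + 12.0 = 14.4
m = -21.6/14.4 = -1.5000

m = -1.5000


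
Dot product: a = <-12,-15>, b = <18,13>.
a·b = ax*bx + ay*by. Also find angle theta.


a·b = -12*18 - 15*13 = -216 - 195 = -411
|a| = sqrt(144+225) = 19.2094
|b| = sqrt(324+169) = 22.2036
cos(theta) = -411/(sqrt(369)*sqrt(493)) = -411/sqrt(181917) = -0.963619
theta = arccos(-411/sqrt(181917)) = 164.4975 degrees

a·b = -411, theta = 164.4975 deg


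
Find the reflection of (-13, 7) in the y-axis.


Reflection rule for y-axis: (-x, y)
(-13, 7) -> (13, 7)

(13, 7)


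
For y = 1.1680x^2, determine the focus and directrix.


a = 1.1680
1/(4a) = 0.2140
Focus = (0, 0.2140)
Directrix: y = -0.2140

Focus = (0, 0.2140), Directrix: y = -0.2140


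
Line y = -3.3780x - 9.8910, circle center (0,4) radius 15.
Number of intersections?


Substitute y = -3.3780x - 9.8910: (x-0)^2 + (-3.3780x- 9.8910-4)^2 = 225
Expand to Ax^2 + Bx + C = 0, where b-k = -13.891
A = 1+m^2 = 12.410884
B = 2(m(b-k) - h) = 2(-3.3780*(-13.891) - 0) = 93.847596
C = h^2 + (b-k)^2 - r^2 = 0 + 192.959881 - 225 = -32.040119
disc = B^2-4AC = 8807.3713 + 1590.5848 = 10397.9561
disc > 0

2 intersection points


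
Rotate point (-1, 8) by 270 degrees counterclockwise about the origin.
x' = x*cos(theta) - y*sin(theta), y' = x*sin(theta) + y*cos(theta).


cos(270) = 0, sin(270) = -1
x' = -1*0 - 8*(-1) = 8
y' = -1*(-1) + 8*0 = 1

(8, 1)


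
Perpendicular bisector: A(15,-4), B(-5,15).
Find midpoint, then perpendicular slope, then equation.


Midpoint = (5, 5.5)
Slope of AB = dy/dx = 19/(-20) = -0.9500
Perp slope = -dx/dy = 20/19 = 1.0526
b = My - (perp slope)*Mx = 5.5 + (-20*5)/19 = 5.5 - 5.2632 = 0.2368

y = 1.0526x + 0.2368


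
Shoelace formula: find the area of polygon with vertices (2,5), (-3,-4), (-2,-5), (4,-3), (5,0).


sum(xi*y_{i+1}) = 2*(-4) - 3*(-5) - 2*(-3) + 4*0 + 5*5 = 38
sum(yi*x_{i+1}) = 5*(-3) - 4*(-2) - 5*4 - 3*5 + 0*2 = -42
Area = |38 + 42|/2 = 80/2 = 40.0000

40.0000 sq units


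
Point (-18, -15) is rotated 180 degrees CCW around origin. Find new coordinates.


cos(180) = -1, sin(180) = 0
x' = -18*(-1) + 15*0 = 18
y' = -18*0 - 15*(-1) = 15

(18, 15)


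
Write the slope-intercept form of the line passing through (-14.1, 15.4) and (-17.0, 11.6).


m = (-3.8)/(-2.9) = 1.3103
b = y1 - m*x1 = 15.4 - (-3.8*(-14.1))/(-2.9) = 15.4 + 18.4759 = 33.8759

y = 1.3103x + 33.8759


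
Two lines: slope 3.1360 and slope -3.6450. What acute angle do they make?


m1-m2 = 6.781
1+m1*m2 = -10.43072
tan(theta) = |6.781/(-10.43072)| = 0.650099
theta = arctan(|6.781/(-10.43072)|) = 33.0279 degrees (acute angle)

33.0279 degrees


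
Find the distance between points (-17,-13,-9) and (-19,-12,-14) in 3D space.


dx=-2, dy=1, dz=-5
d = sqrt(4+1+25) = sqrt(30) = 5.4772

5.4772


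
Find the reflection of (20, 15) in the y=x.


Reflection rule for y=x: (y, x)
(20, 15) -> (15, 20)

(15, 20)


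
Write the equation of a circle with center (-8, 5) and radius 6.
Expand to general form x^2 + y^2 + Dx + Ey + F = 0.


(x+ 8)^2 + (y-5)^2 = 6^2
D = -2h = 16, E = -2k = -10
F = h^2+k^2-r^2 = 64+25-36 = 53

x^2 + y^2 + 16x - 10y + 53 = 0


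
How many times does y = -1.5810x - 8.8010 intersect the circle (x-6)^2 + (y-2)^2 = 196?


Substitute y = -1.5810x - 8.8010: (x-6)^2 + (-1.5810x- 8.8010-2)^2 = 196
Expand to Ax^2 + Bx + C = 0, where b-k = -10.801
A = 1+m^2 = 3.499561
B = 2(m(b-k) - h) = 2(-1.5810*(-10.801) - 6) = 22.152762
C = h^2 + (b-k)^2 - r^2 = 36 + 116.661601 - 196 = -43.338399
disc = B^2-4AC = 490.7449 + 606.6615 = 1097.4064
disc > 0

2 intersection points


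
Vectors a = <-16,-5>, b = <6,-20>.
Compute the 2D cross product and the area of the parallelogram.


cross = -16*(-20) + 5*6 = 320 + 30 = 350
Parallelogram area = |350| = 350

cross = 350, parallelogram area = 350


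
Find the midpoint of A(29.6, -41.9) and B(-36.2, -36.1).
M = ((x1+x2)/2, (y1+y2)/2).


Mx = (29.6 - 36.2)/2 = -6.6/2 = -3.3000
My = (-41.9 - 36.1)/2 = -78.0/2 = -39.0000

(-3.3000, -39.0000)
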